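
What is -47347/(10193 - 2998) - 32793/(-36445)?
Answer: -297923156/52444355 ≈ -5.6807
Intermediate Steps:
-47347/(10193 - 2998) - 32793/(-36445) = -47347/7195 - 32793*(-1/36445) = -47347*1/7195 + 32793/36445 = -47347/7195 + 32793/36445 = -297923156/52444355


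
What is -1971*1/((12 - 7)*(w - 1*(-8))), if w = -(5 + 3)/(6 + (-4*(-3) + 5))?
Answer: -45333/880 ≈ -51.515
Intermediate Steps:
w = -8/23 (w = -8/(6 + (12 + 5)) = -8/(6 + 17) = -8/23 ≈ -0.34783)
-1971*1/((12 - 7)*(w - 1*(-8))) = -1971*1/((12 - 7)*(-8/23 - 1*(-8))) = -1971*1/(5*(-8/23 + 8)) = -1971/(5*(176/23)) = -1971/880/23 = -1971*23/880 = -45333/880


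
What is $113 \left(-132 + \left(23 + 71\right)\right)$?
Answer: $-4294$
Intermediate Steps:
$113 \left(-132 + \left(23 + 71\right)\right) = 113 \left(-132 + 94\right) = 113 \left(-38\right) = -4294$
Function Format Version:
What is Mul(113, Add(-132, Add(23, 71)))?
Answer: -4294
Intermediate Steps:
Mul(113, Add(-132, Add(23, 71))) = Mul(113, Add(-132, 94)) = Mul(113, -38) = -4294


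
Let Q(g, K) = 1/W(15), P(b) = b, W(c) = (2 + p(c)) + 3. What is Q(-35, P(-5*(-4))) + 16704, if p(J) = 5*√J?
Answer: 1169279/70 + √15/70 ≈ 16704.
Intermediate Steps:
W(c) = 5 + 5*√c (W(c) = (2 + 5*√c) + 3 = 5 + 5*√c)
Q(g, K) = 1/(5 + 5*√15)
Q(-35, P(-5*(-4))) + 16704 = (-1/70 + √15/70) + 16704 = 1169279/70 + √15/70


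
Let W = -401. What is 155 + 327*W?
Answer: -130972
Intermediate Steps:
155 + 327*W = 155 + 327*(-401) = 155 - 131127 = -130972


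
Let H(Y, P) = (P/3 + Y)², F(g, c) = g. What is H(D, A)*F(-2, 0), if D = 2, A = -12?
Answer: -8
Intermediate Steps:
H(Y, P) = (Y + P/3)² (H(Y, P) = (P*(⅓) + Y)² = (P/3 + Y)² = (Y + P/3)²)
H(D, A)*F(-2, 0) = ((-12 + 3*2)²/9)*(-2) = ((-12 + 6)²/9)*(-2) = ((⅑)*(-6)²)*(-2) = ((⅑)*36)*(-2) = 4*(-2) = -8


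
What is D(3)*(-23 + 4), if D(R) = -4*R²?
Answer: 684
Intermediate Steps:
D(3)*(-23 + 4) = (-4*3²)*(-23 + 4) = -4*9*(-19) = -36*(-19) = 684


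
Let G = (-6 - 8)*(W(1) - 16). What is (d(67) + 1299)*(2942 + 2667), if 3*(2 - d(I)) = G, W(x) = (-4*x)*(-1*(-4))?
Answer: 19379095/3 ≈ 6.4597e+6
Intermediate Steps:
W(x) = -16*x (W(x) = -4*x*4 = -16*x)
G = 448 (G = (-6 - 8)*(-16*1 - 16) = -14*(-16 - 16) = -14*(-32) = 448)
d(I) = -442/3 (d(I) = 2 - ⅓*448 = 2 - 448/3 = -442/3)
(d(67) + 1299)*(2942 + 2667) = (-442/3 + 1299)*(2942 + 2667) = (3455/3)*5609 = 19379095/3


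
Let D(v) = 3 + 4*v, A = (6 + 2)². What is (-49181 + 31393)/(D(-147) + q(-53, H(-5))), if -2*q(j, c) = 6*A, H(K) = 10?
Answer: 17788/777 ≈ 22.893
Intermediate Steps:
A = 64 (A = 8² = 64)
q(j, c) = -192 (q(j, c) = -3*64 = -½*384 = -192)
(-49181 + 31393)/(D(-147) + q(-53, H(-5))) = (-49181 + 31393)/((3 + 4*(-147)) - 192) = -17788/((3 - 588) - 192) = -17788/(-585 - 192) = -17788/(-777) = -17788*(-1/777) = 17788/777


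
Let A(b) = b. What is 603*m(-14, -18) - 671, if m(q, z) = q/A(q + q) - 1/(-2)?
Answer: -68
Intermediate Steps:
m(q, z) = 1 (m(q, z) = q/(q + q) - 1/(-2) = q/((2*q)) - 1*(-½) = q*(1/(2*q)) + ½ = ½ + ½ = 1)
603*m(-14, -18) - 671 = 603*1 - 671 = 603 - 671 = -68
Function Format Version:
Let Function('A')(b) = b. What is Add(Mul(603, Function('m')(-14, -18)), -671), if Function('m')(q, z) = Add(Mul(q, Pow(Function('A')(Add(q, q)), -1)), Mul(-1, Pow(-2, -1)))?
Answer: -68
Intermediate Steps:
Function('m')(q, z) = 1 (Function('m')(q, z) = Add(Mul(q, Pow(Add(q, q), -1)), Mul(-1, Pow(-2, -1))) = Add(Mul(q, Pow(Mul(2, q), -1)), Mul(-1, Rational(-1, 2))) = Add(Mul(q, Mul(Rational(1, 2), Pow(q, -1))), Rational(1, 2)) = Add(Rational(1, 2), Rational(1, 2)) = 1)
Add(Mul(603, Function('m')(-14, -18)), -671) = Add(Mul(603, 1), -671) = Add(603, -671) = -68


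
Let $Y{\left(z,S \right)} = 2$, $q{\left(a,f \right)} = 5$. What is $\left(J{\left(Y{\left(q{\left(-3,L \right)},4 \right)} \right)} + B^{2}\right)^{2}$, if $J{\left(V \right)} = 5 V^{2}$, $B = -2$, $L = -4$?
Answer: $576$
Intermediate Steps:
$\left(J{\left(Y{\left(q{\left(-3,L \right)},4 \right)} \right)} + B^{2}\right)^{2} = \left(5 \cdot 2^{2} + \left(-2\right)^{2}\right)^{2} = \left(5 \cdot 4 + 4\right)^{2} = \left(20 + 4\right)^{2} = 24^{2} = 576$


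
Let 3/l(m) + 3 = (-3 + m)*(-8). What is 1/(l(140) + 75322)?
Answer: 1099/82778875 ≈ 1.3276e-5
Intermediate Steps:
l(m) = 3/(21 - 8*m) (l(m) = 3/(-3 + (-3 + m)*(-8)) = 3/(-3 + (24 - 8*m)) = 3/(21 - 8*m))
1/(l(140) + 75322) = 1/(-3/(-21 + 8*140) + 75322) = 1/(-3/(-21 + 1120) + 75322) = 1/(-3/1099 + 75322) = 1/(82778875/1099) = 1099/82778875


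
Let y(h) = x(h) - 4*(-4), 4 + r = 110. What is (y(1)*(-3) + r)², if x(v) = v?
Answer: 3025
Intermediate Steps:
r = 106 (r = -4 + 110 = 106)
y(h) = 16 + h (y(h) = h - 4*(-4) = h + 16 = 16 + h)
(y(1)*(-3) + r)² = ((16 + 1)*(-3) + 106)² = (17*(-3) + 106)² = (-51 + 106)² = 55² = 3025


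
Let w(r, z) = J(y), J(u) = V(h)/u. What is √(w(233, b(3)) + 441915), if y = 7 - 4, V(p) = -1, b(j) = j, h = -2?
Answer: 28*√5073/3 ≈ 664.77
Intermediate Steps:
y = 3
J(u) = -1/u
w(r, z) = -⅓ (w(r, z) = -1/3 = -1*⅓ = -⅓)
√(w(233, b(3)) + 441915) = √(-⅓ + 441915) = √(1325744/3) = 28*√5073/3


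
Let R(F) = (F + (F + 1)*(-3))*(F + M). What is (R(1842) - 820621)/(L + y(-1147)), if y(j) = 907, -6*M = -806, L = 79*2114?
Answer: -900818/18657 ≈ -48.283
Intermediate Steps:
L = 167006
M = 403/3 (M = -⅙*(-806) = 403/3 ≈ 134.33)
R(F) = (-3 - 2*F)*(403/3 + F) (R(F) = (F + (F + 1)*(-3))*(F + 403/3) = (F + (1 + F)*(-3))*(403/3 + F) = (F + (-3 - 3*F))*(403/3 + F) = (-3 - 2*F)*(403/3 + F))
(R(1842) - 820621)/(L + y(-1147)) = ((-403 - 2*1842² - 815/3*1842) - 820621)/(167006 + 907) = ((-403 - 2*3392964 - 500410) - 820621)/167913 = ((-403 - 6785928 - 500410) - 820621)*(1/167913) = (-7286741 - 820621)*(1/167913) = -8107362*1/167913 = -900818/18657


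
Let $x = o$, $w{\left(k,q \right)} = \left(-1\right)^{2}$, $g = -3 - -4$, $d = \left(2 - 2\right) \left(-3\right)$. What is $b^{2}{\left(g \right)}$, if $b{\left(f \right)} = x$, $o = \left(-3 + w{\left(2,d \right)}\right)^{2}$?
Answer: $16$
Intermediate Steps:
$d = 0$ ($d = 0 \left(-3\right) = 0$)
$g = 1$ ($g = -3 + 4 = 1$)
$w{\left(k,q \right)} = 1$
$o = 4$ ($o = \left(-3 + 1\right)^{2} = \left(-2\right)^{2} = 4$)
$x = 4$
$b{\left(f \right)} = 4$
$b^{2}{\left(g \right)} = 4^{2} = 16$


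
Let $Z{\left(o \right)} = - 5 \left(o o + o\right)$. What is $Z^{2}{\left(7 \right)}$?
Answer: $78400$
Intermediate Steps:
$Z{\left(o \right)} = - 5 o - 5 o^{2}$ ($Z{\left(o \right)} = - 5 \left(o^{2} + o\right) = - 5 \left(o + o^{2}\right) = - 5 o - 5 o^{2}$)
$Z^{2}{\left(7 \right)} = \left(\left(-5\right) 7 \left(1 + 7\right)\right)^{2} = \left(\left(-5\right) 7 \cdot 8\right)^{2} = \left(-280\right)^{2} = 78400$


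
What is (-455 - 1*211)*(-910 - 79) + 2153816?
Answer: 2812490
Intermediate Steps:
(-455 - 1*211)*(-910 - 79) + 2153816 = (-455 - 211)*(-989) + 2153816 = -666*(-989) + 2153816 = 658674 + 2153816 = 2812490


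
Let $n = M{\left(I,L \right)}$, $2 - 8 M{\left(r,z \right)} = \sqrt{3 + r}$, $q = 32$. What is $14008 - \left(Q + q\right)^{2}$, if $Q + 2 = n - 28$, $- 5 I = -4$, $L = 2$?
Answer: $\frac{4480921}{320} + \frac{9 \sqrt{95}}{80} \approx 14004.0$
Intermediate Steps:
$I = \frac{4}{5}$ ($I = \left(- \frac{1}{5}\right) \left(-4\right) = \frac{4}{5} \approx 0.8$)
$M{\left(r,z \right)} = \frac{1}{4} - \frac{\sqrt{3 + r}}{8}$
$n = \frac{1}{4} - \frac{\sqrt{95}}{40}$ ($n = \frac{1}{4} - \frac{\sqrt{3 + \frac{4}{5}}}{8} = \frac{1}{4} - \frac{\sqrt{\frac{19}{5}}}{8} = \frac{1}{4} - \frac{\frac{1}{5} \sqrt{95}}{8} = \frac{1}{4} - \frac{\sqrt{95}}{40} \approx 0.0063301$)
$Q = - \frac{119}{4} - \frac{\sqrt{95}}{40}$ ($Q = -2 - \left(\frac{111}{4} + \frac{\sqrt{95}}{40}\right) = - \frac{119}{4} - \frac{\sqrt{95}}{40} \approx -29.994$)
$14008 - \left(Q + q\right)^{2} = 14008 - \left(\left(- \frac{119}{4} - \frac{\sqrt{95}}{40}\right) + 32\right)^{2} = 14008 - \left(\frac{9}{4} - \frac{\sqrt{95}}{40}\right)^{2}$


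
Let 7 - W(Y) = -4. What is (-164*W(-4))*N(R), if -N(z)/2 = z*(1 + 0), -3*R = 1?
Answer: -3608/3 ≈ -1202.7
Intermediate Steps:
R = -⅓ (R = -⅓*1 = -⅓ ≈ -0.33333)
W(Y) = 11 (W(Y) = 7 - 1*(-4) = 7 + 4 = 11)
N(z) = -2*z (N(z) = -2*z*(1 + 0) = -2*z)
(-164*W(-4))*N(R) = (-164*11)*(-2*(-⅓)) = -1804*⅔ = -3608/3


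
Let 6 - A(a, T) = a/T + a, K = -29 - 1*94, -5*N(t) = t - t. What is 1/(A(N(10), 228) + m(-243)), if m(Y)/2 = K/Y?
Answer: 81/568 ≈ 0.14261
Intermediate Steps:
N(t) = 0 (N(t) = -(t - t)/5 = -1/5*0 = 0)
K = -123 (K = -29 - 94 = -123)
m(Y) = -246/Y (m(Y) = 2*(-123/Y) = -246/Y)
A(a, T) = 6 - a - a/T (A(a, T) = 6 - (a/T + a) = 6 - (a + a/T) = 6 + (-a - a/T) = 6 - a - a/T)
1/(A(N(10), 228) + m(-243)) = 1/((6 - 1*0 - 1*0/228) - 246/(-243)) = 1/((6 + 0 - 1*0*1/228) - 246*(-1/243)) = 1/((6 + 0 + 0) + 82/81) = 1/(6 + 82/81) = 1/(568/81) = 81/568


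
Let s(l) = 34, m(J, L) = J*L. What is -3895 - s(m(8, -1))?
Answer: -3929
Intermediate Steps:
-3895 - s(m(8, -1)) = -3895 - 1*34 = -3895 - 34 = -3929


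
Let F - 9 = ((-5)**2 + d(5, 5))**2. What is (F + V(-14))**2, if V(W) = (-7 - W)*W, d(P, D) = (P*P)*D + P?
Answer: 572932096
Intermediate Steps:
d(P, D) = P + D*P**2 (d(P, D) = P**2*D + P = D*P**2 + P = P + D*P**2)
F = 24034 (F = 9 + ((-5)**2 + 5*(1 + 5*5))**2 = 9 + (25 + 5*(1 + 25))**2 = 9 + (25 + 5*26)**2 = 9 + (25 + 130)**2 = 9 + 155**2 = 9 + 24025 = 24034)
V(W) = W*(-7 - W)
(F + V(-14))**2 = (24034 - 1*(-14)*(7 - 14))**2 = (24034 - 1*(-14)*(-7))**2 = (24034 - 98)**2 = 23936**2 = 572932096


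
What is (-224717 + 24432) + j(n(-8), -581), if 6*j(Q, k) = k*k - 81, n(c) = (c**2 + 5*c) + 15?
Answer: -432115/3 ≈ -1.4404e+5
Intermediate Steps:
n(c) = 15 + c**2 + 5*c
j(Q, k) = -27/2 + k**2/6 (j(Q, k) = (k*k - 81)/6 = (k**2 - 81)/6 = (-81 + k**2)/6 = -27/2 + k**2/6)
(-224717 + 24432) + j(n(-8), -581) = (-224717 + 24432) + (-27/2 + (1/6)*(-581)**2) = -200285 + (-27/2 + (1/6)*337561) = -200285 + (-27/2 + 337561/6) = -200285 + 168740/3 = -432115/3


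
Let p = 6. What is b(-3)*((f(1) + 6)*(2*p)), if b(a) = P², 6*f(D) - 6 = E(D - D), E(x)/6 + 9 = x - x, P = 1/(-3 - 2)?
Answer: -24/25 ≈ -0.96000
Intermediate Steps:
P = -⅕ (P = 1/(-5) = -⅕ ≈ -0.20000)
E(x) = -54 (E(x) = -54 + 6*(x - x) = -54 + 6*0 = -54 + 0 = -54)
f(D) = -8 (f(D) = 1 + (⅙)*(-54) = 1 - 9 = -8)
b(a) = 1/25 (b(a) = (-⅕)² = 1/25)
b(-3)*((f(1) + 6)*(2*p)) = ((-8 + 6)*(2*6))/25 = (-2*12)/25 = (1/25)*(-24) = -24/25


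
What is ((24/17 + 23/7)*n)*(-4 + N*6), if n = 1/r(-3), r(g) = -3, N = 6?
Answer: -17888/357 ≈ -50.106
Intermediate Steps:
n = -1/3 (n = 1/(-3) = -1/3 ≈ -0.33333)
((24/17 + 23/7)*n)*(-4 + N*6) = ((24/17 + 23/7)*(-1/3))*(-4 + 6*6) = ((24*(1/17) + 23*(1/7))*(-1/3))*(-4 + 36) = ((24/17 + 23/7)*(-1/3))*32 = ((559/119)*(-1/3))*32 = -559/357*32 = -17888/357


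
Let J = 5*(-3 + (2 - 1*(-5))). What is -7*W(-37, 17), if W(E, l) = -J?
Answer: 140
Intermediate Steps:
J = 20 (J = 5*(-3 + (2 + 5)) = 5*(-3 + 7) = 5*4 = 20)
W(E, l) = -20 (W(E, l) = -1*20 = -20)
-7*W(-37, 17) = -7*(-20) = 140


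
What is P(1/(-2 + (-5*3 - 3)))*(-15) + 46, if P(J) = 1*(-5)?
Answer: 121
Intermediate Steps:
P(J) = -5
P(1/(-2 + (-5*3 - 3)))*(-15) + 46 = -5*(-15) + 46 = 75 + 46 = 121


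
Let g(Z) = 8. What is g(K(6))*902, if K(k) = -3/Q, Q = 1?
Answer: 7216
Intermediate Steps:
K(k) = -3 (K(k) = -3/1 = -3*1 = -3)
g(K(6))*902 = 8*902 = 7216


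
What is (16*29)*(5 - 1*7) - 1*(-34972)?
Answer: 34044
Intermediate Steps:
(16*29)*(5 - 1*7) - 1*(-34972) = 464*(5 - 7) + 34972 = 464*(-2) + 34972 = -928 + 34972 = 34044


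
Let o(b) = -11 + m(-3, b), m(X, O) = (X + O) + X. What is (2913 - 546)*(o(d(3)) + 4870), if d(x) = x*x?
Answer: 11508354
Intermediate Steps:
m(X, O) = O + 2*X (m(X, O) = (O + X) + X = O + 2*X)
d(x) = x²
o(b) = -17 + b (o(b) = -11 + (b + 2*(-3)) = -11 + (b - 6) = -11 + (-6 + b) = -17 + b)
(2913 - 546)*(o(d(3)) + 4870) = (2913 - 546)*((-17 + 3²) + 4870) = 2367*((-17 + 9) + 4870) = 2367*(-8 + 4870) = 2367*4862 = 11508354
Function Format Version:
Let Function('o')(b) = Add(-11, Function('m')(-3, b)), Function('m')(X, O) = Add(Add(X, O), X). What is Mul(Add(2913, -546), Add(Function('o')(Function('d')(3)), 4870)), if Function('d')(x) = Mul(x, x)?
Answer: 11508354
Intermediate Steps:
Function('m')(X, O) = Add(O, Mul(2, X)) (Function('m')(X, O) = Add(Add(O, X), X) = Add(O, Mul(2, X)))
Function('d')(x) = Pow(x, 2)
Function('o')(b) = Add(-17, b) (Function('o')(b) = Add(-11, Add(b, Mul(2, -3))) = Add(-11, Add(b, -6)) = Add(-11, Add(-6, b)) = Add(-17, b))
Mul(Add(2913, -546), Add(Function('o')(Function('d')(3)), 4870)) = Mul(Add(2913, -546), Add(Add(-17, Pow(3, 2)), 4870)) = Mul(2367, Add(Add(-17, 9), 4870)) = Mul(2367, Add(-8, 4870)) = Mul(2367, 4862) = 11508354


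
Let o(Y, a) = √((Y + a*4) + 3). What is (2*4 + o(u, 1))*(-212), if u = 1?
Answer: -1696 - 424*√2 ≈ -2295.6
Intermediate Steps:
o(Y, a) = √(3 + Y + 4*a) (o(Y, a) = √((Y + 4*a) + 3) = √(3 + Y + 4*a))
(2*4 + o(u, 1))*(-212) = (2*4 + √(3 + 1 + 4*1))*(-212) = (8 + √(3 + 1 + 4))*(-212) = (8 + √8)*(-212) = (8 + 2*√2)*(-212) = -1696 - 424*√2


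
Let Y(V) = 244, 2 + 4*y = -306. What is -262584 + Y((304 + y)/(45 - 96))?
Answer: -262340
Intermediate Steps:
y = -77 (y = -½ + (¼)*(-306) = -½ - 153/2 = -77)
-262584 + Y((304 + y)/(45 - 96)) = -262584 + 244 = -262340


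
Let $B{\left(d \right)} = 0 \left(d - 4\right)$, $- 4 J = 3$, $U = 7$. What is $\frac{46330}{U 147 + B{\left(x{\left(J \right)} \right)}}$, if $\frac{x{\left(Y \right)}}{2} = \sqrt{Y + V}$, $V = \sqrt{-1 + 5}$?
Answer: $\frac{46330}{1029} \approx 45.024$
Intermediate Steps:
$J = - \frac{3}{4}$ ($J = \left(- \frac{1}{4}\right) 3 = - \frac{3}{4} \approx -0.75$)
$V = 2$ ($V = \sqrt{4} = 2$)
$x{\left(Y \right)} = 2 \sqrt{2 + Y}$ ($x{\left(Y \right)} = 2 \sqrt{Y + 2} = 2 \sqrt{2 + Y}$)
$B{\left(d \right)} = 0$ ($B{\left(d \right)} = 0 \left(-4 + d\right) = 0$)
$\frac{46330}{U 147 + B{\left(x{\left(J \right)} \right)}} = \frac{46330}{7 \cdot 147 + 0} = \frac{46330}{1029 + 0} = \frac{46330}{1029}$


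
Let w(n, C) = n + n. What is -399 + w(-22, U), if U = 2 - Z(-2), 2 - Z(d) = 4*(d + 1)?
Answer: -443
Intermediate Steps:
Z(d) = -2 - 4*d (Z(d) = 2 - 4*(d + 1) = 2 - 4*(1 + d) = 2 - (4 + 4*d) = 2 + (-4 - 4*d) = -2 - 4*d)
U = -4 (U = 2 - (-2 - 4*(-2)) = 2 - (-2 + 8) = 2 - 1*6 = 2 - 6 = -4)
w(n, C) = 2*n
-399 + w(-22, U) = -399 + 2*(-22) = -399 - 44 = -443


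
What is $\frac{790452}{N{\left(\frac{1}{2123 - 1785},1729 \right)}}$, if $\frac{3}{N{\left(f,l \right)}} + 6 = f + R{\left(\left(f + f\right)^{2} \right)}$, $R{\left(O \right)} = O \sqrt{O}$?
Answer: $- \frac{586689131430}{371293} \approx -1.5801 \cdot 10^{6}$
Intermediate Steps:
$R{\left(O \right)} = O^{\frac{3}{2}}$
$N{\left(f,l \right)} = \frac{3}{-6 + f + 8 \left(f^{2}\right)^{\frac{3}{2}}}$ ($N{\left(f,l \right)} = \frac{3}{-6 + \left(f + \left(\left(f + f\right)^{2}\right)^{\frac{3}{2}}\right)} = \frac{3}{-6 + \left(f + \left(\left(2 f\right)^{2}\right)^{\frac{3}{2}}\right)} = \frac{3}{-6 + \left(f + \left(4 f^{2}\right)^{\frac{3}{2}}\right)} = \frac{3}{-6 + \left(f + 8 \left(f^{2}\right)^{\frac{3}{2}}\right)} = \frac{3}{-6 + f + 8 \left(f^{2}\right)^{\frac{3}{2}}}$)
$\frac{790452}{N{\left(\frac{1}{2123 - 1785},1729 \right)}} = \frac{790452}{3 \frac{1}{-6 + \frac{1}{2123 - 1785} + 8 \left(\left(\frac{1}{2123 - 1785}\right)^{2}\right)^{\frac{3}{2}}}} = \frac{790452}{3 \frac{1}{-6 + \frac{1}{338} + 8 \left(\left(\frac{1}{338}\right)^{2}\right)^{\frac{3}{2}}}} = \frac{790452}{3 \frac{1}{-6 + \frac{1}{338} + \frac{8}{38614472}}} = \frac{790452}{3 \frac{1}{-6 + \frac{1}{338} + 8 \cdot \frac{1}{38614472}}} = \frac{790452}{3 \frac{1}{-6 + \frac{1}{338} + \frac{1}{4826809}}} = \frac{790452}{3 \frac{1}{- \frac{57893145}{9653618}}} = \frac{790452}{3 \left(- \frac{9653618}{57893145}\right)} = \frac{790452}{- \frac{9653618}{19297715}} = 790452 \left(- \frac{19297715}{9653618}\right) = - \frac{586689131430}{371293}$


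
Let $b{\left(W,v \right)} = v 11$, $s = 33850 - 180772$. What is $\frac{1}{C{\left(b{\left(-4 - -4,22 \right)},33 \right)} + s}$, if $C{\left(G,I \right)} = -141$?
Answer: $- \frac{1}{147063} \approx -6.7998 \cdot 10^{-6}$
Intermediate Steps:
$s = -146922$ ($s = 33850 - 180772 = -146922$)
$b{\left(W,v \right)} = 11 v$
$\frac{1}{C{\left(b{\left(-4 - -4,22 \right)},33 \right)} + s} = \frac{1}{-141 - 146922} = \frac{1}{-147063} = - \frac{1}{147063}$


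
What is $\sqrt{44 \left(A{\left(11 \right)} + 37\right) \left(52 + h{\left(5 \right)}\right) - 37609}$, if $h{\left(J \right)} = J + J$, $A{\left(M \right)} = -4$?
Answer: $\sqrt{52415} \approx 228.94$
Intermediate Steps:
$h{\left(J \right)} = 2 J$
$\sqrt{44 \left(A{\left(11 \right)} + 37\right) \left(52 + h{\left(5 \right)}\right) - 37609} = \sqrt{44 \left(-4 + 37\right) \left(52 + 2 \cdot 5\right) - 37609} = \sqrt{44 \cdot 33 \left(52 + 10\right) - 37609} = \sqrt{44 \cdot 33 \cdot 62 - 37609} = \sqrt{44 \cdot 2046 - 37609} = \sqrt{90024 - 37609} = \sqrt{52415}$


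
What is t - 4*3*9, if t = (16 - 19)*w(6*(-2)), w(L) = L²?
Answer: -540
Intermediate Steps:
t = -432 (t = (16 - 19)*(6*(-2))² = -3*(-12)² = -3*144 = -432)
t - 4*3*9 = -432 - 4*3*9 = -432 - 12*9 = -432 - 1*108 = -432 - 108 = -540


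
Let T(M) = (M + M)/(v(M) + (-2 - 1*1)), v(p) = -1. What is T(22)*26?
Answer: -286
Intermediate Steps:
T(M) = -M/2 (T(M) = (M + M)/(-1 + (-2 - 1*1)) = (2*M)/(-1 + (-2 - 1)) = (2*M)/(-1 - 3) = (2*M)/(-4) = (2*M)*(-¼) = -M/2)
T(22)*26 = -½*22*26 = -11*26 = -286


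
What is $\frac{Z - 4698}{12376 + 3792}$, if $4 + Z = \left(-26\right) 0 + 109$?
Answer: $- \frac{4593}{16168} \approx -0.28408$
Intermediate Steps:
$Z = 105$ ($Z = -4 + \left(\left(-26\right) 0 + 109\right) = -4 + \left(0 + 109\right) = -4 + 109 = 105$)
$\frac{Z - 4698}{12376 + 3792} = \frac{105 - 4698}{12376 + 3792} = - \frac{4593}{16168}$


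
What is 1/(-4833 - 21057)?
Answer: -1/25890 ≈ -3.8625e-5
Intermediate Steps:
1/(-4833 - 21057) = 1/(-25890) = -1/25890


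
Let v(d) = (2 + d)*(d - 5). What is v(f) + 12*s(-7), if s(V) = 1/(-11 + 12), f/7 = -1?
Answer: 72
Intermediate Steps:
f = -7 (f = 7*(-1) = -7)
v(d) = (-5 + d)*(2 + d) (v(d) = (2 + d)*(-5 + d) = (-5 + d)*(2 + d))
s(V) = 1 (s(V) = 1/1 = 1)
v(f) + 12*s(-7) = (-10 + (-7)² - 3*(-7)) + 12*1 = (-10 + 49 + 21) + 12 = 60 + 12 = 72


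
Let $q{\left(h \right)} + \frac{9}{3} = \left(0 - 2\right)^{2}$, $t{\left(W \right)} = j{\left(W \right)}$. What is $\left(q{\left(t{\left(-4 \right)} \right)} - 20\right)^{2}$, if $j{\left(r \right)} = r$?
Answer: $361$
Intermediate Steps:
$t{\left(W \right)} = W$
$q{\left(h \right)} = 1$ ($q{\left(h \right)} = -3 + \left(0 - 2\right)^{2} = -3 + \left(-2\right)^{2} = -3 + 4 = 1$)
$\left(q{\left(t{\left(-4 \right)} \right)} - 20\right)^{2} = \left(1 - 20\right)^{2} = \left(-19\right)^{2} = 361$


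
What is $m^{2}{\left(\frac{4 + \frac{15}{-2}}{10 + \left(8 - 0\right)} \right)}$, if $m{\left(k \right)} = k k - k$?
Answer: $\frac{90601}{1679616} \approx 0.053941$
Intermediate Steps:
$m{\left(k \right)} = k^{2} - k$
$m^{2}{\left(\frac{4 + \frac{15}{-2}}{10 + \left(8 - 0\right)} \right)} = \left(\frac{4 + \frac{15}{-2}}{10 + \left(8 - 0\right)} \left(-1 + \frac{4 + \frac{15}{-2}}{10 + \left(8 - 0\right)}\right)\right)^{2} = \left(\frac{4 + 15 \left(- \frac{1}{2}\right)}{10 + \left(8 + 0\right)} \left(-1 + \frac{4 + 15 \left(- \frac{1}{2}\right)}{10 + \left(8 + 0\right)}\right)\right)^{2} = \left(\frac{4 - \frac{15}{2}}{10 + 8} \left(-1 + \frac{4 - \frac{15}{2}}{10 + 8}\right)\right)^{2} = \left(- \frac{7}{2 \cdot 18} \left(-1 - \frac{7}{2 \cdot 18}\right)\right)^{2} = \left(\left(- \frac{7}{2}\right) \frac{1}{18} \left(-1 - \frac{7}{36}\right)\right)^{2} = \left(- \frac{7 \left(-1 - \frac{7}{36}\right)}{36}\right)^{2} = \left(\left(- \frac{7}{36}\right) \left(- \frac{43}{36}\right)\right)^{2} = \left(\frac{301}{1296}\right)^{2} = \frac{90601}{1679616}$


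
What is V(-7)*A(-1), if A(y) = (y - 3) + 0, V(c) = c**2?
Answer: -196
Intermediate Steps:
A(y) = -3 + y (A(y) = (-3 + y) + 0 = -3 + y)
V(-7)*A(-1) = (-7)**2*(-3 - 1) = 49*(-4) = -196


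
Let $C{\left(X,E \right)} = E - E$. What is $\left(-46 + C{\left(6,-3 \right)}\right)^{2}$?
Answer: $2116$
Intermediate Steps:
$C{\left(X,E \right)} = 0$
$\left(-46 + C{\left(6,-3 \right)}\right)^{2} = \left(-46 + 0\right)^{2} = \left(-46\right)^{2} = 2116$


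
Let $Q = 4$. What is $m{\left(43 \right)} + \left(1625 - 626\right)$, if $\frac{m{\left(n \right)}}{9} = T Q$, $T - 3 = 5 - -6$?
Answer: $1503$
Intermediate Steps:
$T = 14$ ($T = 3 + \left(5 - -6\right) = 3 + \left(5 + 6\right) = 3 + 11 = 14$)
$m{\left(n \right)} = 504$ ($m{\left(n \right)} = 9 \cdot 14 \cdot 4 = 9 \cdot 56 = 504$)
$m{\left(43 \right)} + \left(1625 - 626\right) = 504 + \left(1625 - 626\right) = 504 + 999 = 1503$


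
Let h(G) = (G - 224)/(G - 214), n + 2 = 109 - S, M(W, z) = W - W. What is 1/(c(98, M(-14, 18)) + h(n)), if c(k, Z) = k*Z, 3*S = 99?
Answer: 14/15 ≈ 0.93333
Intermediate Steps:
S = 33 (S = (⅓)*99 = 33)
M(W, z) = 0
n = 74 (n = -2 + (109 - 1*33) = -2 + (109 - 33) = -2 + 76 = 74)
h(G) = (-224 + G)/(-214 + G)
c(k, Z) = Z*k
1/(c(98, M(-14, 18)) + h(n)) = 1/(0*98 + (-224 + 74)/(-214 + 74)) = 1/(0 - 150/(-140)) = 1/(0 - 1/140*(-150)) = 1/(0 + 15/14) = 1/(15/14) = 14/15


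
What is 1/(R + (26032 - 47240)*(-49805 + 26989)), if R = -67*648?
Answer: 1/483838312 ≈ 2.0668e-9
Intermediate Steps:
R = -43416
1/(R + (26032 - 47240)*(-49805 + 26989)) = 1/(-43416 + (26032 - 47240)*(-49805 + 26989)) = 1/(-43416 - 21208*(-22816)) = 1/(-43416 + 483881728) = 1/483838312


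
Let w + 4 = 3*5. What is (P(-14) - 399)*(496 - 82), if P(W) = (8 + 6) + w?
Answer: -154836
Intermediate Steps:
w = 11 (w = -4 + 3*5 = -4 + 15 = 11)
P(W) = 25 (P(W) = (8 + 6) + 11 = 14 + 11 = 25)
(P(-14) - 399)*(496 - 82) = (25 - 399)*(496 - 82) = -374*414 = -154836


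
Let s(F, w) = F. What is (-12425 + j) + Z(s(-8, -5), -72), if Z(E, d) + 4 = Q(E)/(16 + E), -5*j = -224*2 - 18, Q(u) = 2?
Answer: -246711/20 ≈ -12336.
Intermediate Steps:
j = 466/5 (j = -(-224*2 - 18)/5 = -(-32*14 - 18)/5 = -(-448 - 18)/5 = -1/5*(-466) = 466/5 ≈ 93.200)
Z(E, d) = -4 + 2/(16 + E)
(-12425 + j) + Z(s(-8, -5), -72) = (-12425 + 466/5) + 2*(-31 - 2*(-8))/(16 - 8) = -61659/5 + 2*(-31 + 16)/8 = -61659/5 + 2*(1/8)*(-15) = -61659/5 - 15/4 = -246711/20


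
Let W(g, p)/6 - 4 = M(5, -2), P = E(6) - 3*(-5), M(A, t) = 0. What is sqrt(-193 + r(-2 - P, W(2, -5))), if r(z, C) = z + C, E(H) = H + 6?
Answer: 3*I*sqrt(22) ≈ 14.071*I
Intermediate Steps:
E(H) = 6 + H
P = 27 (P = (6 + 6) - 3*(-5) = 12 + 15 = 27)
W(g, p) = 24 (W(g, p) = 24 + 6*0 = 24 + 0 = 24)
r(z, C) = C + z
sqrt(-193 + r(-2 - P, W(2, -5))) = sqrt(-193 + (24 + (-2 - 1*27))) = sqrt(-193 + (24 + (-2 - 27))) = sqrt(-193 + (24 - 29)) = sqrt(-193 - 5) = sqrt(-198) = 3*I*sqrt(22)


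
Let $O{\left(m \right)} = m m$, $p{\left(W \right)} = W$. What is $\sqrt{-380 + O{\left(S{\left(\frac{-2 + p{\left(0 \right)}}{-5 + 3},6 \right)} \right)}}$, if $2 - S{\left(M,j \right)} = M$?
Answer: $i \sqrt{379} \approx 19.468 i$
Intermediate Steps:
$S{\left(M,j \right)} = 2 - M$
$O{\left(m \right)} = m^{2}$
$\sqrt{-380 + O{\left(S{\left(\frac{-2 + p{\left(0 \right)}}{-5 + 3},6 \right)} \right)}} = \sqrt{-380 + \left(2 - \frac{-2 + 0}{-5 + 3}\right)^{2}} = \sqrt{-380 + \left(2 - - \frac{2}{-2}\right)^{2}} = \sqrt{-380 + \left(2 - \left(-2\right) \left(- \frac{1}{2}\right)\right)^{2}} = \sqrt{-380 + \left(2 - 1\right)^{2}} = \sqrt{-380 + 1^{2}} = \sqrt{-380 + 1} = \sqrt{-379} = i \sqrt{379}$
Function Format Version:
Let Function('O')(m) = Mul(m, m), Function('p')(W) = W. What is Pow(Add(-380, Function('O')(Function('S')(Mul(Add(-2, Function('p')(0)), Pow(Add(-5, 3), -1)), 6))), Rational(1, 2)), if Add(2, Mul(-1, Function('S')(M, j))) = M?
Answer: Mul(I, Pow(379, Rational(1, 2))) ≈ Mul(19.468, I)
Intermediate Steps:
Function('S')(M, j) = Add(2, Mul(-1, M))
Function('O')(m) = Pow(m, 2)
Pow(Add(-380, Function('O')(Function('S')(Mul(Add(-2, Function('p')(0)), Pow(Add(-5, 3), -1)), 6))), Rational(1, 2)) = Pow(Add(-380, Pow(Add(2, Mul(-1, Mul(Add(-2, 0), Pow(Add(-5, 3), -1)))), 2)), Rational(1, 2)) = Pow(Add(-380, Pow(Add(2, Mul(-1, Mul(-2, Pow(-2, -1)))), 2)), Rational(1, 2)) = Pow(Add(-380, Pow(Add(2, Mul(-1, Mul(-2, Rational(-1, 2)))), 2)), Rational(1, 2)) = Pow(Add(-380, Pow(Add(2, Mul(-1, 1)), 2)), Rational(1, 2)) = Pow(Add(-380, Pow(Add(2, -1), 2)), Rational(1, 2)) = Pow(Add(-380, Pow(1, 2)), Rational(1, 2)) = Pow(Add(-380, 1), Rational(1, 2)) = Pow(-379, Rational(1, 2)) = Mul(I, Pow(379, Rational(1, 2)))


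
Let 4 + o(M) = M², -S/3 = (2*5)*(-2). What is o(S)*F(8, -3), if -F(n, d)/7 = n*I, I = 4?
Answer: -805504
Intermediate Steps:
S = 60 (S = -3*2*5*(-2) = -30*(-2) = -3*(-20) = 60)
o(M) = -4 + M²
F(n, d) = -28*n (F(n, d) = -7*n*4 = -28*n)
o(S)*F(8, -3) = (-4 + 60²)*(-28*8) = (-4 + 3600)*(-224) = 3596*(-224) = -805504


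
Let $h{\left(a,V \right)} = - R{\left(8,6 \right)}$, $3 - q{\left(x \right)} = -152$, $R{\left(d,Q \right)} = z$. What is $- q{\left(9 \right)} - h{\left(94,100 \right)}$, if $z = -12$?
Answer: $-167$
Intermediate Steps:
$R{\left(d,Q \right)} = -12$
$q{\left(x \right)} = 155$ ($q{\left(x \right)} = 3 - -152 = 3 + 152 = 155$)
$h{\left(a,V \right)} = 12$ ($h{\left(a,V \right)} = \left(-1\right) \left(-12\right) = 12$)
$- q{\left(9 \right)} - h{\left(94,100 \right)} = \left(-1\right) 155 - 12 = -155 - 12 = -167$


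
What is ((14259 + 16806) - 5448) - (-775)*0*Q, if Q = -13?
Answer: 25617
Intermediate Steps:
((14259 + 16806) - 5448) - (-775)*0*Q = ((14259 + 16806) - 5448) - (-775)*0*(-13) = (31065 - 5448) - (-775)*0 = 25617 - 1*0 = 25617 + 0 = 25617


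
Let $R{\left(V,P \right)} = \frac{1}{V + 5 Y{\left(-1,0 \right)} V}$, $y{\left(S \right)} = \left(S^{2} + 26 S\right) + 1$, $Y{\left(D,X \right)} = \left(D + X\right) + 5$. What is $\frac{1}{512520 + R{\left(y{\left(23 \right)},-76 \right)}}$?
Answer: $\frac{23688}{12140573761} \approx 1.9511 \cdot 10^{-6}$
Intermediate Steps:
$Y{\left(D,X \right)} = 5 + D + X$
$y{\left(S \right)} = 1 + S^{2} + 26 S$
$R{\left(V,P \right)} = \frac{1}{21 V}$ ($R{\left(V,P \right)} = \frac{1}{V + 5 \left(5 - 1 + 0\right) V} = \frac{1}{V + 5 \cdot 4 V} = \frac{1}{V + 20 V} = \frac{1}{21 V}$)
$\frac{1}{512520 + R{\left(y{\left(23 \right)},-76 \right)}} = \frac{1}{512520 + \frac{1}{21 \left(1 + 23^{2} + 26 \cdot 23\right)}} = \frac{1}{512520 + \frac{1}{21 \left(1 + 529 + 598\right)}} = \frac{1}{512520 + \frac{1}{21 \cdot 1128}} = \frac{1}{512520 + \frac{1}{21} \cdot \frac{1}{1128}} = \frac{1}{512520 + \frac{1}{23688}} = \frac{1}{\frac{12140573761}{23688}} = \frac{23688}{12140573761}$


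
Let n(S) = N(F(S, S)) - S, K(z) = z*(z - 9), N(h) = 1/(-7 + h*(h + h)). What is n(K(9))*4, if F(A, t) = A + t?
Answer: -4/7 ≈ -0.57143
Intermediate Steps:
N(h) = 1/(-7 + 2*h²) (N(h) = 1/(-7 + h*(2*h)) = 1/(-7 + 2*h²))
K(z) = z*(-9 + z)
n(S) = 1/(-7 + 8*S²) - S (n(S) = 1/(-7 + 2*(S + S)²) - S = 1/(-7 + 2*(2*S)²) - S = 1/(-7 + 2*(4*S²)) - S = 1/(-7 + 8*S²) - S)
n(K(9))*4 = ((1 - 9*(-9 + 9)*(-7 + 8*(9*(-9 + 9))²))/(-7 + 8*(9*(-9 + 9))²))*4 = ((1 - 9*0*(-7 + 8*(9*0)²))/(-7 + 8*(9*0)²))*4 = ((1 - 1*0*(-7 + 8*0²))/(-7 + 8*0²))*4 = ((1 - 1*0*(-7 + 8*0))/(-7 + 8*0))*4 = ((1 - 1*0*(-7 + 0))/(-7 + 0))*4 = ((1 - 1*0*(-7))/(-7))*4 = -(1 + 0)/7*4 = -⅐*1*4 = -⅐*4 = -4/7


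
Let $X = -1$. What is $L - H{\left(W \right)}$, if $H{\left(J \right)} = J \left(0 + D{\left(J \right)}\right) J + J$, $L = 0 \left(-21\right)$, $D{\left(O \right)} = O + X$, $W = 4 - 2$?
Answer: $-6$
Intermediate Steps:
$W = 2$ ($W = 4 - 2 = 2$)
$D{\left(O \right)} = -1 + O$ ($D{\left(O \right)} = O - 1 = -1 + O$)
$L = 0$
$H{\left(J \right)} = J + J^{2} \left(-1 + J\right)$ ($H{\left(J \right)} = J \left(0 + \left(-1 + J\right)\right) J + J = J \left(-1 + J\right) J + J = J^{2} \left(-1 + J\right) + J = J + J^{2} \left(-1 + J\right)$)
$L - H{\left(W \right)} = 0 - 2 \left(1 + 2 \left(-1 + 2\right)\right) = 0 - 2 \left(1 + 2 \cdot 1\right) = 0 - 2 \left(1 + 2\right) = 0 - 2 \cdot 3 = 0 - 6 = -6$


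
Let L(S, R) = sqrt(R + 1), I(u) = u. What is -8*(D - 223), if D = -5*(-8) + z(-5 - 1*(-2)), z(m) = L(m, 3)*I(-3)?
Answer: 1512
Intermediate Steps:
L(S, R) = sqrt(1 + R)
z(m) = -6 (z(m) = sqrt(1 + 3)*(-3) = sqrt(4)*(-3) = 2*(-3) = -6)
D = 34 (D = -5*(-8) - 6 = 40 - 6 = 34)
-8*(D - 223) = -8*(34 - 223) = -8*(-189) = 1512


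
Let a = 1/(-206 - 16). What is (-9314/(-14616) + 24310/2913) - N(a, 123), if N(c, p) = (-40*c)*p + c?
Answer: -3459172123/262554516 ≈ -13.175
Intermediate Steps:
a = -1/222 (a = 1/(-222) = -1/222 ≈ -0.0045045)
N(c, p) = c - 40*c*p (N(c, p) = -40*c*p + c = c - 40*c*p)
(-9314/(-14616) + 24310/2913) - N(a, 123) = (-9314/(-14616) + 24310/2913) - (-1)*(1 - 40*123)/222 = (-9314*(-1/14616) + 24310*(1/2913)) - (-1)*(1 - 4920)/222 = (4657/7308 + 24310/2913) - (-1)*(-4919)/222 = 63741107/7096068 - 1*4919/222 = 63741107/7096068 - 4919/222 = -3459172123/262554516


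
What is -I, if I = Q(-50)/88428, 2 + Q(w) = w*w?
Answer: -1249/44214 ≈ -0.028249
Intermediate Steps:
Q(w) = -2 + w² (Q(w) = -2 + w*w = -2 + w²)
I = 1249/44214 (I = (-2 + (-50)²)/88428 = (-2 + 2500)*(1/88428) = 2498*(1/88428) = 1249/44214 ≈ 0.028249)
-I = -1*1249/44214 = -1249/44214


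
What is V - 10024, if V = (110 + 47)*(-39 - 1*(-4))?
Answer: -15519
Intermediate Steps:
V = -5495 (V = 157*(-39 + 4) = 157*(-35) = -5495)
V - 10024 = -5495 - 10024 = -15519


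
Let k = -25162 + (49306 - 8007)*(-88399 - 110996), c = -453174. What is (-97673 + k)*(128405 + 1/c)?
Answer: -79864899176326000810/75529 ≈ -1.0574e+15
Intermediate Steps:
k = -8234839267 (k = -25162 + 41299*(-199395) = -25162 - 8234814105 = -8234839267)
(-97673 + k)*(128405 + 1/c) = (-97673 - 8234839267)*(128405 + 1/(-453174)) = -8234936940*(128405 - 1/453174) = -8234936940*58189807469/453174 = -79864899176326000810/75529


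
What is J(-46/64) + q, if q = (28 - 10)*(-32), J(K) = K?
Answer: -18455/32 ≈ -576.72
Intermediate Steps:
q = -576 (q = 18*(-32) = -576)
J(-46/64) + q = -46/64 - 576 = -46*1/64 - 576 = -23/32 - 576 = -18455/32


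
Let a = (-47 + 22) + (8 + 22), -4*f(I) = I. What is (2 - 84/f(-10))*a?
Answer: -158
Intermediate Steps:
f(I) = -I/4
a = 5 (a = -25 + 30 = 5)
(2 - 84/f(-10))*a = (2 - 84/((-1/4*(-10))))*5 = (2 - 84/5/2)*5 = (2 - 84*2/5)*5 = (2 - 168/5)*5 = -158/5*5 = -158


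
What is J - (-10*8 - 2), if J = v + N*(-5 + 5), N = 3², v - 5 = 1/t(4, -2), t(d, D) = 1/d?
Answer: 91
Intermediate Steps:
v = 9 (v = 5 + 1/(1/4) = 5 + 1/(¼) = 5 + 4 = 9)
N = 9
J = 9 (J = 9 + 9*(-5 + 5) = 9 + 9*0 = 9 + 0 = 9)
J - (-10*8 - 2) = 9 - (-10*8 - 2) = 9 - (-80 - 2) = 9 - 1*(-82) = 9 + 82 = 91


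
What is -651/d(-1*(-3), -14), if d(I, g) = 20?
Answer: -651/20 ≈ -32.550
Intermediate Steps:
-651/d(-1*(-3), -14) = -651/20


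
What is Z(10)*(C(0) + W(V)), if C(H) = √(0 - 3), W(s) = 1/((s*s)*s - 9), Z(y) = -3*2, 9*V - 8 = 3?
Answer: 2187/2615 - 6*I*√3 ≈ 0.83633 - 10.392*I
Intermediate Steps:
V = 11/9 (V = 8/9 + (⅑)*3 = 8/9 + ⅓ = 11/9 ≈ 1.2222)
Z(y) = -6
W(s) = 1/(-9 + s³) (W(s) = 1/(s²*s - 9) = 1/(s³ - 9) = 1/(-9 + s³))
C(H) = I*√3 (C(H) = √(-3) = I*√3)
Z(10)*(C(0) + W(V)) = -6*(I*√3 + 1/(-9 + (11/9)³)) = -6*(I*√3 + 1/(-9 + 1331/729)) = -6*(I*√3 + 1/(-5230/729)) = -6*(I*√3 - 729/5230) = -6*(-729/5230 + I*√3) = 2187/2615 - 6*I*√3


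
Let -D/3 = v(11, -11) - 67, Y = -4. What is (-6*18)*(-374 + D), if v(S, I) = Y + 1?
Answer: 17712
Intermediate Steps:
v(S, I) = -3 (v(S, I) = -4 + 1 = -3)
D = 210 (D = -3*(-3 - 67) = -3*(-70) = 210)
(-6*18)*(-374 + D) = (-6*18)*(-374 + 210) = -108*(-164) = 17712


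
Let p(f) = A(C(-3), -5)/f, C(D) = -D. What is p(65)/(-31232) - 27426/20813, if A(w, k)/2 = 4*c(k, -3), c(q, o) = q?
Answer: -107069503/81253952 ≈ -1.3177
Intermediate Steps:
A(w, k) = 8*k (A(w, k) = 2*(4*k) = 8*k)
p(f) = -40/f (p(f) = (8*(-5))/f = -40/f)
p(65)/(-31232) - 27426/20813 = -40/65/(-31232) - 27426/20813 = -40*1/65*(-1/31232) - 27426*1/20813 = -8/13*(-1/31232) - 27426/20813 = 1/50752 - 27426/20813 = -107069503/81253952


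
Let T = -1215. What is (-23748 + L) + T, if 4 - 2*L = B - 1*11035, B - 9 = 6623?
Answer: -45519/2 ≈ -22760.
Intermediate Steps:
B = 6632 (B = 9 + 6623 = 6632)
L = 4407/2 (L = 2 - (6632 - 1*11035)/2 = 2 - (6632 - 11035)/2 = 2 - 1/2*(-4403) = 2 + 4403/2 = 4407/2 ≈ 2203.5)
(-23748 + L) + T = (-23748 + 4407/2) - 1215 = -43089/2 - 1215 = -45519/2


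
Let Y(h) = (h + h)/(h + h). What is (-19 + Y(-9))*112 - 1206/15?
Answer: -10482/5 ≈ -2096.4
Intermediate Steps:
Y(h) = 1 (Y(h) = (2*h)/((2*h)) = (2*h)*(1/(2*h)) = 1)
(-19 + Y(-9))*112 - 1206/15 = (-19 + 1)*112 - 1206/15 = -18*112 - 1206*1/15 = -2016 - 402/5 = -10482/5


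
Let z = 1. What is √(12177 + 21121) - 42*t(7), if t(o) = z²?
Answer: -42 + √33298 ≈ 140.48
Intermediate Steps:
t(o) = 1 (t(o) = 1² = 1)
√(12177 + 21121) - 42*t(7) = √(12177 + 21121) - 42 = √33298 - 1*42 = √33298 - 42 = -42 + √33298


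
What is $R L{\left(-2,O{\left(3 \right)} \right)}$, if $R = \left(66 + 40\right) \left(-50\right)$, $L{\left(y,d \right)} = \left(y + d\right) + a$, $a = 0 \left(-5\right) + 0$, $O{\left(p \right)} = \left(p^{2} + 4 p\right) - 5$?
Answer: $-74200$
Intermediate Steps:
$O{\left(p \right)} = -5 + p^{2} + 4 p$
$a = 0$ ($a = 0 + 0 = 0$)
$L{\left(y,d \right)} = d + y$ ($L{\left(y,d \right)} = \left(y + d\right) + 0 = \left(d + y\right) + 0 = d + y$)
$R = -5300$ ($R = 106 \left(-50\right) = -5300$)
$R L{\left(-2,O{\left(3 \right)} \right)} = - 5300 \left(\left(-5 + 3^{2} + 4 \cdot 3\right) - 2\right) = - 5300 \left(\left(-5 + 9 + 12\right) - 2\right) = - 5300 \left(16 - 2\right) = \left(-5300\right) 14 = -74200$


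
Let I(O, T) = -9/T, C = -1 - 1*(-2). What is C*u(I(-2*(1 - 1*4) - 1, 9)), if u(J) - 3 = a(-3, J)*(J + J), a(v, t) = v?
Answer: 9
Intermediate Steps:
C = 1 (C = -1 + 2 = 1)
u(J) = 3 - 6*J (u(J) = 3 - 3*(J + J) = 3 - 6*J)
C*u(I(-2*(1 - 1*4) - 1, 9)) = 1*(3 - (-54)/9) = 1*(3 - 6*(-1)) = 1*(3 + 6) = 1*9 = 9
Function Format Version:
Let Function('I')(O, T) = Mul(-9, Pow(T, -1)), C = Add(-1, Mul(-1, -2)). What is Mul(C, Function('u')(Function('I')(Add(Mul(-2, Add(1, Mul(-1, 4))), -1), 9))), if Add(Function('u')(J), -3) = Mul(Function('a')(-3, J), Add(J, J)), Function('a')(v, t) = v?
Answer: 9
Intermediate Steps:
C = 1 (C = Add(-1, 2) = 1)
Function('u')(J) = Add(3, Mul(-6, J)) (Function('u')(J) = Add(3, Mul(-3, Add(J, J))) = Add(3, Mul(-3, Mul(2, J))) = Add(3, Mul(-6, J)))
Mul(C, Function('u')(Function('I')(Add(Mul(-2, Add(1, Mul(-1, 4))), -1), 9))) = Mul(1, Add(3, Mul(-6, Mul(-9, Pow(9, -1))))) = Mul(1, Add(3, Mul(-6, Mul(-9, Rational(1, 9))))) = Mul(1, Add(3, Mul(-6, -1))) = Mul(1, Add(3, 6)) = Mul(1, 9) = 9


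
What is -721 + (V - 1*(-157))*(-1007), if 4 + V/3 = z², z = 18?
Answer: -1125540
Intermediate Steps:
V = 960 (V = -12 + 3*18² = -12 + 3*324 = -12 + 972 = 960)
-721 + (V - 1*(-157))*(-1007) = -721 + (960 - 1*(-157))*(-1007) = -721 + (960 + 157)*(-1007) = -721 + 1117*(-1007) = -721 - 1124819 = -1125540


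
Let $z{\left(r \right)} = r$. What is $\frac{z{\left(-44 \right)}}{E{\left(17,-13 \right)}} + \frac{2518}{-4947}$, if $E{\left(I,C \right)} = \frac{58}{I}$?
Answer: $- \frac{1923200}{143463} \approx -13.406$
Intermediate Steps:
$\frac{z{\left(-44 \right)}}{E{\left(17,-13 \right)}} + \frac{2518}{-4947} = - \frac{44}{58 \cdot \frac{1}{17}} + \frac{2518}{-4947} = - \frac{44}{58 \cdot \frac{1}{17}} + 2518 \left(- \frac{1}{4947}\right) = - \frac{44}{\frac{58}{17}} - \frac{2518}{4947} = \left(-44\right) \frac{17}{58} - \frac{2518}{4947} = - \frac{374}{29} - \frac{2518}{4947} = - \frac{1923200}{143463}$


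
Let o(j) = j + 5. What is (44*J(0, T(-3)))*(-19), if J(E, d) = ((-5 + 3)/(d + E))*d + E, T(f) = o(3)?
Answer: 1672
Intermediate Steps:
o(j) = 5 + j
T(f) = 8 (T(f) = 5 + 3 = 8)
J(E, d) = E - 2*d/(E + d) (J(E, d) = (-2/(E + d))*d + E = -2*d/(E + d) + E = E - 2*d/(E + d))
(44*J(0, T(-3)))*(-19) = (44*((0² - 2*8 + 0*8)/(0 + 8)))*(-19) = (44*((0 - 16 + 0)/8))*(-19) = (44*((⅛)*(-16)))*(-19) = (44*(-2))*(-19) = -88*(-19) = 1672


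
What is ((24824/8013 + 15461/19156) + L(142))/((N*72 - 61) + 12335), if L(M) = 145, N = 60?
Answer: 22856486597/2547129682632 ≈ 0.0089734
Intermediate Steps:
((24824/8013 + 15461/19156) + L(142))/((N*72 - 61) + 12335) = ((24824/8013 + 15461/19156) + 145)/((60*72 - 61) + 12335) = ((24824*(1/8013) + 15461*(1/19156)) + 145)/((4320 - 61) + 12335) = ((24824/8013 + 15461/19156) + 145)/(4259 + 12335) = (599417537/153497028 + 145)/16594 = (22856486597/153497028)*(1/16594) = 22856486597/2547129682632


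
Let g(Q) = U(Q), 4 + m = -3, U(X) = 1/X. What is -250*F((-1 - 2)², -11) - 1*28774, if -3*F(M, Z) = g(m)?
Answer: -604504/21 ≈ -28786.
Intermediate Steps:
m = -7 (m = -4 - 3 = -7)
g(Q) = 1/Q
F(M, Z) = 1/21 (F(M, Z) = -⅓/(-7) = -⅓*(-⅐) = 1/21)
-250*F((-1 - 2)², -11) - 1*28774 = -250*1/21 - 1*28774 = -250/21 - 28774 = -604504/21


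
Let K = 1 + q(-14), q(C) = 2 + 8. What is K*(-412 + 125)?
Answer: -3157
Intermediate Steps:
q(C) = 10
K = 11 (K = 1 + 10 = 11)
K*(-412 + 125) = 11*(-412 + 125) = 11*(-287) = -3157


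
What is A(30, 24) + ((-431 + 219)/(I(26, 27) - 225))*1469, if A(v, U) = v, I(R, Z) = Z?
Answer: 158684/99 ≈ 1602.9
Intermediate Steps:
A(30, 24) + ((-431 + 219)/(I(26, 27) - 225))*1469 = 30 + ((-431 + 219)/(27 - 225))*1469 = 30 - 212/(-198)*1469 = 30 - 212*(-1/198)*1469 = 30 + (106/99)*1469 = 30 + 155714/99 = 158684/99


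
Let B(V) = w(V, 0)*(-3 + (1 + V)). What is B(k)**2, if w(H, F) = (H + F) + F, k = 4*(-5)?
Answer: 193600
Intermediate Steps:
k = -20
w(H, F) = H + 2*F (w(H, F) = (F + H) + F = H + 2*F)
B(V) = V*(-2 + V) (B(V) = (V + 2*0)*(-3 + (1 + V)) = (V + 0)*(-2 + V) = V*(-2 + V))
B(k)**2 = (-20*(-2 - 20))**2 = (-20*(-22))**2 = 440**2 = 193600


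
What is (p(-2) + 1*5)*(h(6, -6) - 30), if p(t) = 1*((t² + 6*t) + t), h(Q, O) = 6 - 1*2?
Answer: 130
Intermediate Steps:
h(Q, O) = 4 (h(Q, O) = 6 - 2 = 4)
p(t) = t² + 7*t (p(t) = 1*(t² + 7*t) = t² + 7*t)
(p(-2) + 1*5)*(h(6, -6) - 30) = (-2*(7 - 2) + 1*5)*(4 - 30) = (-2*5 + 5)*(-26) = (-10 + 5)*(-26) = -5*(-26) = 130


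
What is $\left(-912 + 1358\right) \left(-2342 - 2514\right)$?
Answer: $-2165776$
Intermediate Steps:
$\left(-912 + 1358\right) \left(-2342 - 2514\right) = 446 \left(-4856\right) = -2165776$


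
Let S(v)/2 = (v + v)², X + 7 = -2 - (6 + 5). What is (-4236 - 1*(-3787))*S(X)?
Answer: -1436800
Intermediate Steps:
X = -20 (X = -7 + (-2 - (6 + 5)) = -7 + (-2 - 1*11) = -7 + (-2 - 11) = -7 - 13 = -20)
S(v) = 8*v² (S(v) = 2*(v + v)² = 2*(2*v)² = 2*(4*v²) = 8*v²)
(-4236 - 1*(-3787))*S(X) = (-4236 - 1*(-3787))*(8*(-20)²) = (-4236 + 3787)*(8*400) = -449*3200 = -1436800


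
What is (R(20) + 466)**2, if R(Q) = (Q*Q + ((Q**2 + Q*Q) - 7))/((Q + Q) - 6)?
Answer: 290259369/1156 ≈ 2.5109e+5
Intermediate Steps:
R(Q) = (-7 + 3*Q**2)/(-6 + 2*Q) (R(Q) = (Q**2 + ((Q**2 + Q**2) - 7))/(2*Q - 6) = (Q**2 + (2*Q**2 - 7))/(-6 + 2*Q) = (Q**2 + (-7 + 2*Q**2))/(-6 + 2*Q) = (-7 + 3*Q**2)/(-6 + 2*Q))
(R(20) + 466)**2 = ((-7 + 3*20**2)/(2*(-3 + 20)) + 466)**2 = ((1/2)*(-7 + 3*400)/17 + 466)**2 = ((1/2)*(1/17)*(-7 + 1200) + 466)**2 = ((1/2)*(1/17)*1193 + 466)**2 = (1193/34 + 466)**2 = (17037/34)**2 = 290259369/1156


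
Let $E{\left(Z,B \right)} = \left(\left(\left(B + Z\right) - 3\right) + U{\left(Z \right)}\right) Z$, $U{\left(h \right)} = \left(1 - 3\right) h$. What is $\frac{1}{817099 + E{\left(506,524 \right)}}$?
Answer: $\frac{1}{824689} \approx 1.2126 \cdot 10^{-6}$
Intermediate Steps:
$U{\left(h \right)} = - 2 h$
$E{\left(Z,B \right)} = Z \left(-3 + B - Z\right)$ ($E{\left(Z,B \right)} = \left(\left(\left(B + Z\right) - 3\right) - 2 Z\right) Z = \left(\left(-3 + B + Z\right) - 2 Z\right) Z = \left(-3 + B - Z\right) Z = Z \left(-3 + B - Z\right)$)
$\frac{1}{817099 + E{\left(506,524 \right)}} = \frac{1}{817099 + 506 \left(-3 + 524 - 506\right)} = \frac{1}{817099 + 506 \cdot 15} = \frac{1}{817099 + 7590} = \frac{1}{824689}$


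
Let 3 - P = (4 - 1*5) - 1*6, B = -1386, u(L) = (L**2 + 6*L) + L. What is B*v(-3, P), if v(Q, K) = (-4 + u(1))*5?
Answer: -27720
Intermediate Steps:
u(L) = L**2 + 7*L
P = 10 (P = 3 - ((4 - 1*5) - 1*6) = 3 - ((4 - 5) - 6) = 3 - (-1 - 6) = 3 - 1*(-7) = 3 + 7 = 10)
v(Q, K) = 20 (v(Q, K) = (-4 + 1*(7 + 1))*5 = (-4 + 1*8)*5 = (-4 + 8)*5 = 4*5 = 20)
B*v(-3, P) = -1386*20 = -27720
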